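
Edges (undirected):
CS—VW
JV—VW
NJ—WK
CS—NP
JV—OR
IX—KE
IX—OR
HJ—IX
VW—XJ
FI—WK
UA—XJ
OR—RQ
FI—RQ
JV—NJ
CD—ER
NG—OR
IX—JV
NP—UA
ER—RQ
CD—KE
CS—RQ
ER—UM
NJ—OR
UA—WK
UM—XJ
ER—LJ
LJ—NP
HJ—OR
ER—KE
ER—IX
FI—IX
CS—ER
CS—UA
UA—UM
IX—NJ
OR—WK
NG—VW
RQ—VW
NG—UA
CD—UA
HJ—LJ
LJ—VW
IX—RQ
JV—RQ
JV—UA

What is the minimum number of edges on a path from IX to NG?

2

Level 0: IX
Level 1: ER, FI, HJ, JV, KE, NJ, OR, RQ
Level 2: CD, CS, LJ, NG, UA, UM, VW, WK
Level 3: NP, XJ
NG first appears at level 2.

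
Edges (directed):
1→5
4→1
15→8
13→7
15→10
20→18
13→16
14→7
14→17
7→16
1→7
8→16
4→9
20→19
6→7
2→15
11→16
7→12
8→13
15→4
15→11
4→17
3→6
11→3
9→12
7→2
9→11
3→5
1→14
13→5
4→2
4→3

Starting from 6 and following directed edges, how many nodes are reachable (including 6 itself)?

BFS from 6 visits: 6, 7, 2, 12, 16, 15, 4, 8, 10, 11, 1, 3, 9, 17, 13, 5, 14
Reachable nodes: 17 of 20 total.

17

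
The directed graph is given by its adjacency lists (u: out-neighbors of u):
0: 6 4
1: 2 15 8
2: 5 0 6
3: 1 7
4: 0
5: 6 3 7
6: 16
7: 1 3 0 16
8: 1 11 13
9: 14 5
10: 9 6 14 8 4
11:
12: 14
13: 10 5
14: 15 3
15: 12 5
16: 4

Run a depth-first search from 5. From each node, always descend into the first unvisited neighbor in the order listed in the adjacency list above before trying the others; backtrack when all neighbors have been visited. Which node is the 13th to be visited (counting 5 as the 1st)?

11

Visit 5
5 → 6
6 → 16
16 → 4
4 → 0
5 → 3
3 → 1
1 → 2
1 → 15
15 → 12
12 → 14
1 → 8
8 → 11
8 → 13
13 → 10
10 → 9
3 → 7

Visit order: 5, 6, 16, 4, 0, 3, 1, 2, 15, 12, 14, 8, 11, 13, 10, 9, 7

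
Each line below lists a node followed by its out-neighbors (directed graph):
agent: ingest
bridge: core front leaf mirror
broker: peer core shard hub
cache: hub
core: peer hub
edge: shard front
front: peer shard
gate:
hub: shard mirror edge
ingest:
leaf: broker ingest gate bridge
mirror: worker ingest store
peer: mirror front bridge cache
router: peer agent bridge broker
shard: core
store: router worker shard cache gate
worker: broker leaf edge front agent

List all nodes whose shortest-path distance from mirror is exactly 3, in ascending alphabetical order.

Level 0: mirror
Level 1: ingest, store, worker
Level 2: agent, broker, cache, edge, front, gate, leaf, router, shard
Level 3: bridge, core, hub, peer

bridge, core, hub, peer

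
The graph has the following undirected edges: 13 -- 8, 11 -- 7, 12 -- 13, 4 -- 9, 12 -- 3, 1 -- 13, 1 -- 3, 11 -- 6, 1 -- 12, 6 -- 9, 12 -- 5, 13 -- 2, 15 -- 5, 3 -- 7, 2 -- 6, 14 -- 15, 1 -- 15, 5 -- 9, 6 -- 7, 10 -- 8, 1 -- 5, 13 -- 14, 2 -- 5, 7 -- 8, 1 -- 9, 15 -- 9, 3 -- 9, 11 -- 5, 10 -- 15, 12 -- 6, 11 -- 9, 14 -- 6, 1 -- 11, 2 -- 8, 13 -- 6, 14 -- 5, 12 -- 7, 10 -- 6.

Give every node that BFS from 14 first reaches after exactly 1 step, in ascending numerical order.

5, 6, 13, 15

Level 0: 14
Level 1: 5, 6, 13, 15
Level 2: 1, 2, 7, 8, 9, 10, 11, 12
Level 3: 3, 4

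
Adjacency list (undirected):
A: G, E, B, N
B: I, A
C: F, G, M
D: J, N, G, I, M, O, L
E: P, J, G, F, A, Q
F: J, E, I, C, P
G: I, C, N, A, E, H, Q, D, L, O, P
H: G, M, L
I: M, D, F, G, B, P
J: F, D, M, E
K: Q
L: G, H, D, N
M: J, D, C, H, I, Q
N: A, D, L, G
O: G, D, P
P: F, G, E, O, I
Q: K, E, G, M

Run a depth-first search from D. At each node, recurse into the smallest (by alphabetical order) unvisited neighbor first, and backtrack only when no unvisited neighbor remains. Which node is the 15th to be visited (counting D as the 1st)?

O

Visit D
D → G
G → A
A → B
B → I
I → F
F → C
C → M
M → H
H → L
L → N
M → J
J → E
E → P
P → O
E → Q
Q → K

Visit order: D, G, A, B, I, F, C, M, H, L, N, J, E, P, O, Q, K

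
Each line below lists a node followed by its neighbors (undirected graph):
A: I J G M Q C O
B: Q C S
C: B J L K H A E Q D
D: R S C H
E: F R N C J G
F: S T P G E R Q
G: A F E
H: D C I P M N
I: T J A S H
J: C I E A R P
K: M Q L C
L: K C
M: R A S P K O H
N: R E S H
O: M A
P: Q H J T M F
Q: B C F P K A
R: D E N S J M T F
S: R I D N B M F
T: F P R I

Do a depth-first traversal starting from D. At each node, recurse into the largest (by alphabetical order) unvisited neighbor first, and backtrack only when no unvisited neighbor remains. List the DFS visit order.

D S R T P Q K M O A J I H N E G F C L B

Visit D
D → S
S → R
R → T
T → P
P → Q
Q → K
K → M
M → O
O → A
A → J
J → I
I → H
H → N
N → E
E → G
G → F
E → C
C → L
C → B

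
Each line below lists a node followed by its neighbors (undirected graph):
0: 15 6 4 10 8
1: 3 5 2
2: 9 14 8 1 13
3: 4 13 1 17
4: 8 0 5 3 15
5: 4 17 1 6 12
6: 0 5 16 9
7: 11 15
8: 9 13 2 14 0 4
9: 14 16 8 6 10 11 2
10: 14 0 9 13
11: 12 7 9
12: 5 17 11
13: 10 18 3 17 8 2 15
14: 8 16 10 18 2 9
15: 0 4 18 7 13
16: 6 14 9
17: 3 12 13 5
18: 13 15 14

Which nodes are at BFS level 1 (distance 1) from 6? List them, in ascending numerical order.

Level 0: 6
Level 1: 0, 5, 9, 16
Level 2: 1, 2, 4, 8, 10, 11, 12, 14, 15, 17
Level 3: 3, 7, 13, 18

0, 5, 9, 16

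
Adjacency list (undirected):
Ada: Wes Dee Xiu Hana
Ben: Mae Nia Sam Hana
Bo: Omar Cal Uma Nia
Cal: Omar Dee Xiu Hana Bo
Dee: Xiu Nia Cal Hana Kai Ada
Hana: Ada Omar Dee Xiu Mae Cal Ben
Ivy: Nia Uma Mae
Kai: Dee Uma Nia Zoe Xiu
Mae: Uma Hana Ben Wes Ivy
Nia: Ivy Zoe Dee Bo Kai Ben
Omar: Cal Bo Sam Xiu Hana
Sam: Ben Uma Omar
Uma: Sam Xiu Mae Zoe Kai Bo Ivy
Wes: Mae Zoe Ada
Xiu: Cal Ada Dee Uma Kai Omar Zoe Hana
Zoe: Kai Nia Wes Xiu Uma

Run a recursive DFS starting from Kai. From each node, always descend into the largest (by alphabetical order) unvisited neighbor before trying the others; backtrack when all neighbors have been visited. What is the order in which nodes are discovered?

Kai Zoe Xiu Uma Sam Omar Hana Mae Wes Ada Dee Nia Ivy Bo Cal Ben

Visit Kai
Kai → Zoe
Zoe → Xiu
Xiu → Uma
Uma → Sam
Sam → Omar
Omar → Hana
Hana → Mae
Mae → Wes
Wes → Ada
Ada → Dee
Dee → Nia
Nia → Ivy
Nia → Bo
Bo → Cal
Nia → Ben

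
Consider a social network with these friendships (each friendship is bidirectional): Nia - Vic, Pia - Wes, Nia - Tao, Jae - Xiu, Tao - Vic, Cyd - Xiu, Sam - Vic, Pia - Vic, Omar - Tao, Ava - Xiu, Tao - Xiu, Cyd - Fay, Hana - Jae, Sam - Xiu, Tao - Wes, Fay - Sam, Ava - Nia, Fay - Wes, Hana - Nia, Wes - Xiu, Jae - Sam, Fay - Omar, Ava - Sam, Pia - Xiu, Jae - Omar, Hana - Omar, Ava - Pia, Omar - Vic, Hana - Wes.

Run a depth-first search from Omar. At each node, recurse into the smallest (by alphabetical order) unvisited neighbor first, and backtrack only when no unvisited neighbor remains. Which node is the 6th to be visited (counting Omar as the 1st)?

Nia

Visit Omar
Omar → Fay
Fay → Cyd
Cyd → Xiu
Xiu → Ava
Ava → Nia
Nia → Hana
Hana → Jae
Jae → Sam
Sam → Vic
Vic → Pia
Pia → Wes
Wes → Tao

Visit order: Omar, Fay, Cyd, Xiu, Ava, Nia, Hana, Jae, Sam, Vic, Pia, Wes, Tao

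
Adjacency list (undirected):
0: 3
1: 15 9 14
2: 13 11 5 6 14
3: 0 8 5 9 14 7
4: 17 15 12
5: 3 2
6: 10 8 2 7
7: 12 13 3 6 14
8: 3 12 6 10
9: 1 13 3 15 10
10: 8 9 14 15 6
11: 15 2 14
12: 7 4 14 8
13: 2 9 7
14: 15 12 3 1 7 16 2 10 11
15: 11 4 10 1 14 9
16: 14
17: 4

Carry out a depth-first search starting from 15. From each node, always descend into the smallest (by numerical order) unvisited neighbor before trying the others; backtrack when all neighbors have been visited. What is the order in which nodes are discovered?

15, 1, 9, 3, 0, 5, 2, 6, 7, 12, 4, 17, 8, 10, 14, 11, 16, 13

Visit 15
15 → 1
1 → 9
9 → 3
3 → 0
3 → 5
5 → 2
2 → 6
6 → 7
7 → 12
12 → 4
4 → 17
12 → 8
8 → 10
10 → 14
14 → 11
14 → 16
7 → 13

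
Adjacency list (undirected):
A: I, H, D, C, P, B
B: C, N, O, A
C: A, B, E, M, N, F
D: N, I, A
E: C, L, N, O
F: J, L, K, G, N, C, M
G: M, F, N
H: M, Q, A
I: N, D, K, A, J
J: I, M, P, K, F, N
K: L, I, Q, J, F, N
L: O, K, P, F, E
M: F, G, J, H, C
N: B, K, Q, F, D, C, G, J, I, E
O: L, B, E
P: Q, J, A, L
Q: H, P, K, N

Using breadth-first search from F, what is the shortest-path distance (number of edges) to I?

2

Level 0: F
Level 1: C, G, J, K, L, M, N
Level 2: A, B, D, E, H, I, O, P, Q
I first appears at level 2.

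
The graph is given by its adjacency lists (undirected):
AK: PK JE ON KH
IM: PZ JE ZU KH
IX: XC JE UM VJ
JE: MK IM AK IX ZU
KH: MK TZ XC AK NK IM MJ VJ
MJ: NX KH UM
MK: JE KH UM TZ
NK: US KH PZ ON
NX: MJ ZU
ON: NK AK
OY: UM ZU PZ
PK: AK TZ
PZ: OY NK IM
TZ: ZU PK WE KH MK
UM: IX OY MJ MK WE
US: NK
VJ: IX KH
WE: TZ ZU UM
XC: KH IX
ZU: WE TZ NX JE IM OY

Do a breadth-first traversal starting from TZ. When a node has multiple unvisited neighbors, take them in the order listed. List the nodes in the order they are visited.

Visit TZ; enqueue ZU, PK, WE, KH, MK → queue [ZU, PK, WE, KH, MK]
Visit ZU; enqueue NX, JE, IM, OY → queue [PK, WE, KH, MK, NX, JE, IM, OY]
Visit PK; enqueue AK → queue [WE, KH, MK, NX, JE, IM, OY, AK]
Visit WE; enqueue UM → queue [KH, MK, NX, JE, IM, OY, AK, UM]
Visit KH; enqueue XC, NK, MJ, VJ → queue [MK, NX, JE, IM, OY, AK, UM, XC, NK, MJ, VJ]
Visit MK → queue [NX, JE, IM, OY, AK, UM, XC, NK, MJ, VJ]
Visit NX → queue [JE, IM, OY, AK, UM, XC, NK, MJ, VJ]
Visit JE; enqueue IX → queue [IM, OY, AK, UM, XC, NK, MJ, VJ, IX]
Visit IM; enqueue PZ → queue [OY, AK, UM, XC, NK, MJ, VJ, IX, PZ]
Visit OY → queue [AK, UM, XC, NK, MJ, VJ, IX, PZ]
Visit AK; enqueue ON → queue [UM, XC, NK, MJ, VJ, IX, PZ, ON]
Visit UM → queue [XC, NK, MJ, VJ, IX, PZ, ON]
Visit XC → queue [NK, MJ, VJ, IX, PZ, ON]
Visit NK; enqueue US → queue [MJ, VJ, IX, PZ, ON, US]
Visit MJ → queue [VJ, IX, PZ, ON, US]
Visit VJ → queue [IX, PZ, ON, US]
Visit IX → queue [PZ, ON, US]
Visit PZ → queue [ON, US]
Visit ON → queue [US]
Visit US → queue []

TZ -> ZU -> PK -> WE -> KH -> MK -> NX -> JE -> IM -> OY -> AK -> UM -> XC -> NK -> MJ -> VJ -> IX -> PZ -> ON -> US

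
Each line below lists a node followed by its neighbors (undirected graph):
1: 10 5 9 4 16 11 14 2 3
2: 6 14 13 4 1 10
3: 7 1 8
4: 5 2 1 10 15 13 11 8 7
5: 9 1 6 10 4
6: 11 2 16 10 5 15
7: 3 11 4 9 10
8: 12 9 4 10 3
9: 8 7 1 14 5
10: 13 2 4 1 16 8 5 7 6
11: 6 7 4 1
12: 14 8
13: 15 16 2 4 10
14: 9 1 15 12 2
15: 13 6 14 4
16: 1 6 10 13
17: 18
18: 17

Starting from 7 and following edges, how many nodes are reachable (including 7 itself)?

16

BFS from 7 visits: 7, 11, 10, 9, 4, 3, 6, 1, 16, 13, 8, 5, 2, 14, 15, 12
Reachable nodes: 16 of 18 total.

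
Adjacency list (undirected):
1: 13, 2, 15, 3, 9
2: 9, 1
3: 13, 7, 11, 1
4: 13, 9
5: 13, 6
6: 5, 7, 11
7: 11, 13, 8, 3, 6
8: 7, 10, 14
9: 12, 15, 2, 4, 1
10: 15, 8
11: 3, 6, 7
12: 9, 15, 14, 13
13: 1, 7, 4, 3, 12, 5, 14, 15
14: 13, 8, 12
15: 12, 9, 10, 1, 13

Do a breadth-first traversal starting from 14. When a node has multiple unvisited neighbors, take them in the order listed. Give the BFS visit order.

Visit 14; enqueue 13, 8, 12 → queue [13, 8, 12]
Visit 13; enqueue 1, 7, 4, 3, 5, 15 → queue [8, 12, 1, 7, 4, 3, 5, 15]
Visit 8; enqueue 10 → queue [12, 1, 7, 4, 3, 5, 15, 10]
Visit 12; enqueue 9 → queue [1, 7, 4, 3, 5, 15, 10, 9]
Visit 1; enqueue 2 → queue [7, 4, 3, 5, 15, 10, 9, 2]
Visit 7; enqueue 11, 6 → queue [4, 3, 5, 15, 10, 9, 2, 11, 6]
Visit 4 → queue [3, 5, 15, 10, 9, 2, 11, 6]
Visit 3 → queue [5, 15, 10, 9, 2, 11, 6]
Visit 5 → queue [15, 10, 9, 2, 11, 6]
Visit 15 → queue [10, 9, 2, 11, 6]
Visit 10 → queue [9, 2, 11, 6]
Visit 9 → queue [2, 11, 6]
Visit 2 → queue [11, 6]
Visit 11 → queue [6]
Visit 6 → queue []

14 -> 13 -> 8 -> 12 -> 1 -> 7 -> 4 -> 3 -> 5 -> 15 -> 10 -> 9 -> 2 -> 11 -> 6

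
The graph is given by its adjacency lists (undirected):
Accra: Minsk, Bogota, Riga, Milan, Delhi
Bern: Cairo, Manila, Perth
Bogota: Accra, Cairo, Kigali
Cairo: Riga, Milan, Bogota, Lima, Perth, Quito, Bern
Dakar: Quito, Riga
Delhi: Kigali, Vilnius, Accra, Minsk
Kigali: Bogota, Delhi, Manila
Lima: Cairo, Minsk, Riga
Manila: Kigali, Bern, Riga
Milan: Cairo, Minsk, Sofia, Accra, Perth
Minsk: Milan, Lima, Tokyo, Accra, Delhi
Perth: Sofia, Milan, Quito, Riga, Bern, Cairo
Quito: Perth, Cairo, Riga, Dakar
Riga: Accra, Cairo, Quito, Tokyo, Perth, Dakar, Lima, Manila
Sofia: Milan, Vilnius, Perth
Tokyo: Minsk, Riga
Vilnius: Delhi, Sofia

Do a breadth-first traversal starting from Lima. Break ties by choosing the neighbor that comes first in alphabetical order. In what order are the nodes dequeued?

Visit Lima; enqueue Cairo, Minsk, Riga → queue [Cairo, Minsk, Riga]
Visit Cairo; enqueue Bern, Bogota, Milan, Perth, Quito → queue [Minsk, Riga, Bern, Bogota, Milan, Perth, Quito]
Visit Minsk; enqueue Accra, Delhi, Tokyo → queue [Riga, Bern, Bogota, Milan, Perth, Quito, Accra, Delhi, Tokyo]
Visit Riga; enqueue Dakar, Manila → queue [Bern, Bogota, Milan, Perth, Quito, Accra, Delhi, Tokyo, Dakar, Manila]
Visit Bern → queue [Bogota, Milan, Perth, Quito, Accra, Delhi, Tokyo, Dakar, Manila]
Visit Bogota; enqueue Kigali → queue [Milan, Perth, Quito, Accra, Delhi, Tokyo, Dakar, Manila, Kigali]
Visit Milan; enqueue Sofia → queue [Perth, Quito, Accra, Delhi, Tokyo, Dakar, Manila, Kigali, Sofia]
Visit Perth → queue [Quito, Accra, Delhi, Tokyo, Dakar, Manila, Kigali, Sofia]
Visit Quito → queue [Accra, Delhi, Tokyo, Dakar, Manila, Kigali, Sofia]
Visit Accra → queue [Delhi, Tokyo, Dakar, Manila, Kigali, Sofia]
Visit Delhi; enqueue Vilnius → queue [Tokyo, Dakar, Manila, Kigali, Sofia, Vilnius]
Visit Tokyo → queue [Dakar, Manila, Kigali, Sofia, Vilnius]
Visit Dakar → queue [Manila, Kigali, Sofia, Vilnius]
Visit Manila → queue [Kigali, Sofia, Vilnius]
Visit Kigali → queue [Sofia, Vilnius]
Visit Sofia → queue [Vilnius]
Visit Vilnius → queue []

Lima Cairo Minsk Riga Bern Bogota Milan Perth Quito Accra Delhi Tokyo Dakar Manila Kigali Sofia Vilnius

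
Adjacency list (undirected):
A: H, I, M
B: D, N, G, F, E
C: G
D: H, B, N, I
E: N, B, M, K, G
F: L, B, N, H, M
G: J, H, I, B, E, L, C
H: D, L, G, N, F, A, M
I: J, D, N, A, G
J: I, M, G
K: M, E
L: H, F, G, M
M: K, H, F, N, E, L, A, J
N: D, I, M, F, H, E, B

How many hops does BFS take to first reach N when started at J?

2

Level 0: J
Level 1: G, I, M
Level 2: A, B, C, D, E, F, H, K, L, N
N first appears at level 2.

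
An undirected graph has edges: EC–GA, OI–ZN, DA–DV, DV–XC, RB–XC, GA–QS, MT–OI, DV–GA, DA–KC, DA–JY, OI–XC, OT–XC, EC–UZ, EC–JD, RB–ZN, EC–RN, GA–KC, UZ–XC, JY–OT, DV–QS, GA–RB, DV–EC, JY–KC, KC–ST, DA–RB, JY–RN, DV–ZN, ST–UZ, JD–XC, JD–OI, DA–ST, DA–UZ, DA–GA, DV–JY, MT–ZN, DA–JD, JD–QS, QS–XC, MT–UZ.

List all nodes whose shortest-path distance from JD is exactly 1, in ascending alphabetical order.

Level 0: JD
Level 1: DA, EC, OI, QS, XC
Level 2: DV, GA, JY, KC, MT, OT, RB, RN, ST, UZ, ZN

DA, EC, OI, QS, XC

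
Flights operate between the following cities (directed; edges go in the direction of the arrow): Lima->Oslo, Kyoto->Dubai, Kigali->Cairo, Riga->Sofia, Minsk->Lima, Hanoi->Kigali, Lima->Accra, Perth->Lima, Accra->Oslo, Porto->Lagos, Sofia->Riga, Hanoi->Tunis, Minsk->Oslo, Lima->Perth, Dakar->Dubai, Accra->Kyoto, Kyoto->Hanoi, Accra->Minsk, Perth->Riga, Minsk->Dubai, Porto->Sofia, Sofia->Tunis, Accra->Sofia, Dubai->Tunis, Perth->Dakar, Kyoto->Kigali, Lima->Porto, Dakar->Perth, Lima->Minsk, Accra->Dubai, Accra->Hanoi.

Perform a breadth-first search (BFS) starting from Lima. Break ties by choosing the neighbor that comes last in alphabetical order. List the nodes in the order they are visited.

Lima Porto Perth Oslo Minsk Accra Sofia Lagos Riga Dakar Dubai Kyoto Hanoi Tunis Kigali Cairo

Visit Lima; enqueue Porto, Perth, Oslo, Minsk, Accra → queue [Porto, Perth, Oslo, Minsk, Accra]
Visit Porto; enqueue Sofia, Lagos → queue [Perth, Oslo, Minsk, Accra, Sofia, Lagos]
Visit Perth; enqueue Riga, Dakar → queue [Oslo, Minsk, Accra, Sofia, Lagos, Riga, Dakar]
Visit Oslo → queue [Minsk, Accra, Sofia, Lagos, Riga, Dakar]
Visit Minsk; enqueue Dubai → queue [Accra, Sofia, Lagos, Riga, Dakar, Dubai]
Visit Accra; enqueue Kyoto, Hanoi → queue [Sofia, Lagos, Riga, Dakar, Dubai, Kyoto, Hanoi]
Visit Sofia; enqueue Tunis → queue [Lagos, Riga, Dakar, Dubai, Kyoto, Hanoi, Tunis]
Visit Lagos → queue [Riga, Dakar, Dubai, Kyoto, Hanoi, Tunis]
Visit Riga → queue [Dakar, Dubai, Kyoto, Hanoi, Tunis]
Visit Dakar → queue [Dubai, Kyoto, Hanoi, Tunis]
Visit Dubai → queue [Kyoto, Hanoi, Tunis]
Visit Kyoto; enqueue Kigali → queue [Hanoi, Tunis, Kigali]
Visit Hanoi → queue [Tunis, Kigali]
Visit Tunis → queue [Kigali]
Visit Kigali; enqueue Cairo → queue [Cairo]
Visit Cairo → queue []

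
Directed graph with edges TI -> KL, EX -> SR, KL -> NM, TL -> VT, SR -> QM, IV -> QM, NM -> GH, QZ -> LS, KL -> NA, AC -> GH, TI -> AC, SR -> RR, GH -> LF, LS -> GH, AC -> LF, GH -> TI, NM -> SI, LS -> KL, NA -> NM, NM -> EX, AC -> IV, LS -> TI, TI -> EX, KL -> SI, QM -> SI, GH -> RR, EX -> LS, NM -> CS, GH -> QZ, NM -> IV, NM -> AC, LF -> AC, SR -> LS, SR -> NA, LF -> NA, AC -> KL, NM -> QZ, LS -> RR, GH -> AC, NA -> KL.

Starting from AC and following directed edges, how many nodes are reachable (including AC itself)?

16

BFS from AC visits: AC, GH, IV, KL, LF, QZ, RR, TI, QM, NA, NM, SI, LS, EX, CS, SR
Reachable nodes: 16 of 18 total.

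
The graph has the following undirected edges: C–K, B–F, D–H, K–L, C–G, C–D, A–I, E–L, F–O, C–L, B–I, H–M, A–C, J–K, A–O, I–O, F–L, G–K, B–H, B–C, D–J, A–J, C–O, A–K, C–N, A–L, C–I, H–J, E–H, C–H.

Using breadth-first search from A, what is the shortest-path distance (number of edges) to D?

2

Level 0: A
Level 1: C, I, J, K, L, O
Level 2: B, D, E, F, G, H, N
Level 3: M
D first appears at level 2.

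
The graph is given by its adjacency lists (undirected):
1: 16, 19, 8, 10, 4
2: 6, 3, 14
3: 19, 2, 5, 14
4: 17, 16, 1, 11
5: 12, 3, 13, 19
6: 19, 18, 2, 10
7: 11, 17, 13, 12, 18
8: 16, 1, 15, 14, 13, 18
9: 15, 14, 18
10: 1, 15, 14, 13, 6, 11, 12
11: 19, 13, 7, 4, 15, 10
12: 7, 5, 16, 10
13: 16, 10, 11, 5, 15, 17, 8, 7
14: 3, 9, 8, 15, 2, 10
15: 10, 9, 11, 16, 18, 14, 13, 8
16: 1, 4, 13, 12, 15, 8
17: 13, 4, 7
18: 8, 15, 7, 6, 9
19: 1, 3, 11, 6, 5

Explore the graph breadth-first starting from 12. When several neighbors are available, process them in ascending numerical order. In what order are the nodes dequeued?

12 → 5 → 7 → 10 → 16 → 3 → 13 → 19 → 11 → 17 → 18 → 1 → 6 → 14 → 15 → 4 → 8 → 2 → 9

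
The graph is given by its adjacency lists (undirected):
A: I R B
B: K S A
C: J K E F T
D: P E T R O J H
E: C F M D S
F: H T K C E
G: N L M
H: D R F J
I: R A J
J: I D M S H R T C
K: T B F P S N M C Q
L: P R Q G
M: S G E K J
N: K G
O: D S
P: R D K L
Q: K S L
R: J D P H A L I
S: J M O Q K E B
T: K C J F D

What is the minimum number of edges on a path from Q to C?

2

Level 0: Q
Level 1: K, L, S
Level 2: B, C, E, F, G, J, M, N, O, P, R, T
Level 3: A, D, H, I
C first appears at level 2.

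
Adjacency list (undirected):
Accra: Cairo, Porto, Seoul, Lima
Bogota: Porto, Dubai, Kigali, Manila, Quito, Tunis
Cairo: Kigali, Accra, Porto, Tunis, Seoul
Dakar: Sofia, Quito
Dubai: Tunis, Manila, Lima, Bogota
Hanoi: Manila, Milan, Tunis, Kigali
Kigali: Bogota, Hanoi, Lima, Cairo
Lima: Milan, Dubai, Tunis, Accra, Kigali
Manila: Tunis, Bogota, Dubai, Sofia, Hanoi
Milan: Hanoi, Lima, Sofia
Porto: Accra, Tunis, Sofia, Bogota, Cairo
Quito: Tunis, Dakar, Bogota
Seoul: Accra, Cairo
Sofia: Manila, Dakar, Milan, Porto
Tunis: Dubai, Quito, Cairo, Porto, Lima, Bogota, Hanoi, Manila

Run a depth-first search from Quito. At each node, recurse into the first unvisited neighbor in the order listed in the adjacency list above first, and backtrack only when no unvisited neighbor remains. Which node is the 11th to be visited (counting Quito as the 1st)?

Milan

Visit Quito
Quito → Tunis
Tunis → Dubai
Dubai → Manila
Manila → Bogota
Bogota → Porto
Porto → Accra
Accra → Cairo
Cairo → Kigali
Kigali → Hanoi
Hanoi → Milan
Milan → Lima
Milan → Sofia
Sofia → Dakar
Cairo → Seoul

Visit order: Quito, Tunis, Dubai, Manila, Bogota, Porto, Accra, Cairo, Kigali, Hanoi, Milan, Lima, Sofia, Dakar, Seoul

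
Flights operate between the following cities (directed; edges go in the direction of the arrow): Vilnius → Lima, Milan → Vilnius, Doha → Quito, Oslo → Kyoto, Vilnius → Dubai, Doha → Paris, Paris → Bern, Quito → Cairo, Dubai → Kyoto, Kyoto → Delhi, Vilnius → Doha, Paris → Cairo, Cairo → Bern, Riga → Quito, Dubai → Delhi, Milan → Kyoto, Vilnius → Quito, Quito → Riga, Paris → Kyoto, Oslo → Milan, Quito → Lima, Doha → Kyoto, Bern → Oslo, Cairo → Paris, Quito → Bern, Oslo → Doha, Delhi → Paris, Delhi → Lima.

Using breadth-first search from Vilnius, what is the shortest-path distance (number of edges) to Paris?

Level 0: Vilnius
Level 1: Doha, Dubai, Lima, Quito
Level 2: Bern, Cairo, Delhi, Kyoto, Paris, Riga
Level 3: Oslo
Level 4: Milan
Paris first appears at level 2.

2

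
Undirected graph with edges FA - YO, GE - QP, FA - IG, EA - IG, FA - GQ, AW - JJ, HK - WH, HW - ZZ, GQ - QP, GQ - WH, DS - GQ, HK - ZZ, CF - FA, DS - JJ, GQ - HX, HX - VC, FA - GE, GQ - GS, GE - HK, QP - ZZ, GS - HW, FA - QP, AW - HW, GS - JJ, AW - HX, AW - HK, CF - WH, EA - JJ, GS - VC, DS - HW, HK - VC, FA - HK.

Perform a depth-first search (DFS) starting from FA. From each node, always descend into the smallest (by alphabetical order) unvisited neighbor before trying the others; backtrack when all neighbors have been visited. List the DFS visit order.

Visit FA
FA → CF
CF → WH
WH → GQ
GQ → DS
DS → HW
HW → AW
AW → HK
HK → GE
GE → QP
QP → ZZ
HK → VC
VC → GS
GS → JJ
JJ → EA
EA → IG
VC → HX
FA → YO

FA → CF → WH → GQ → DS → HW → AW → HK → GE → QP → ZZ → VC → GS → JJ → EA → IG → HX → YO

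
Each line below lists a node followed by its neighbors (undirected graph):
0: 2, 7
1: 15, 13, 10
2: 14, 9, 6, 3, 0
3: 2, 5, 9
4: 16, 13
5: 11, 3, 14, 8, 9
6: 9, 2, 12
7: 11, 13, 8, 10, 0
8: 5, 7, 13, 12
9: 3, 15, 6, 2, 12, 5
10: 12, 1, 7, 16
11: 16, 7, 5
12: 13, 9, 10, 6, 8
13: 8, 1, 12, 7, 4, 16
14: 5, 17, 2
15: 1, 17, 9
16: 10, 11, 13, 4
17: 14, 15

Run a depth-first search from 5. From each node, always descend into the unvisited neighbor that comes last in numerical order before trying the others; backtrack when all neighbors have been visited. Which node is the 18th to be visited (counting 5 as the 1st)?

Visit 5
5 → 14
14 → 17
17 → 15
15 → 9
9 → 12
12 → 13
13 → 16
16 → 11
11 → 7
7 → 10
10 → 1
7 → 8
7 → 0
0 → 2
2 → 6
2 → 3
16 → 4

Visit order: 5, 14, 17, 15, 9, 12, 13, 16, 11, 7, 10, 1, 8, 0, 2, 6, 3, 4

4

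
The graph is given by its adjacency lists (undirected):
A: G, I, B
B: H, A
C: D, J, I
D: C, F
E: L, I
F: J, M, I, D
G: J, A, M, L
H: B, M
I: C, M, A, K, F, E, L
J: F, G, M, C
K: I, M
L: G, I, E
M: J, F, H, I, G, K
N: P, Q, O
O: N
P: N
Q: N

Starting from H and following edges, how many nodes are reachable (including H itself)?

BFS from H visits: H, B, M, A, J, F, I, G, K, C, D, E, L
Reachable nodes: 13 of 17 total.

13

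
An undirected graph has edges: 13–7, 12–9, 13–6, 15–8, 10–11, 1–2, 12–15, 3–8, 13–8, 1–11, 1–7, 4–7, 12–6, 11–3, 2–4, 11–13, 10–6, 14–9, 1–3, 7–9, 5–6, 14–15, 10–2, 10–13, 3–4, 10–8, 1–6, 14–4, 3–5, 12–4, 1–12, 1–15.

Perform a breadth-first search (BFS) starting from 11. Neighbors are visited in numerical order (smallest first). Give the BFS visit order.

11, 1, 3, 10, 13, 2, 6, 7, 12, 15, 4, 5, 8, 9, 14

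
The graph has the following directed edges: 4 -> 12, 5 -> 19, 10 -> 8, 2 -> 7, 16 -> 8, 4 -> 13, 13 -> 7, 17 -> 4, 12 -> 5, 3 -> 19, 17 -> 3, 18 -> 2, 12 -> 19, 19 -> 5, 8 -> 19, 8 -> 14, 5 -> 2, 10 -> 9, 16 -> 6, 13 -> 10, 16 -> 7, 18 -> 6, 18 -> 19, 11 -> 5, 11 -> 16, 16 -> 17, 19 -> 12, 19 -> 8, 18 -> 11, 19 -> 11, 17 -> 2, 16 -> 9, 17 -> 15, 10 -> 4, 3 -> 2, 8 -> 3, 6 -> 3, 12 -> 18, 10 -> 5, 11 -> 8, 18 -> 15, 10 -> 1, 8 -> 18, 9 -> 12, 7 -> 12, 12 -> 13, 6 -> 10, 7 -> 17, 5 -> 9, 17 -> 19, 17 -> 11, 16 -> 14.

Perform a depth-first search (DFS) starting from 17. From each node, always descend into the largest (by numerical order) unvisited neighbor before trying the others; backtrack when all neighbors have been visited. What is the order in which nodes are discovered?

Visit 17
17 → 19
19 → 12
12 → 18
18 → 15
18 → 11
11 → 16
16 → 14
16 → 9
16 → 8
8 → 3
3 → 2
2 → 7
16 → 6
6 → 10
10 → 5
10 → 4
4 → 13
10 → 1

17, 19, 12, 18, 15, 11, 16, 14, 9, 8, 3, 2, 7, 6, 10, 5, 4, 13, 1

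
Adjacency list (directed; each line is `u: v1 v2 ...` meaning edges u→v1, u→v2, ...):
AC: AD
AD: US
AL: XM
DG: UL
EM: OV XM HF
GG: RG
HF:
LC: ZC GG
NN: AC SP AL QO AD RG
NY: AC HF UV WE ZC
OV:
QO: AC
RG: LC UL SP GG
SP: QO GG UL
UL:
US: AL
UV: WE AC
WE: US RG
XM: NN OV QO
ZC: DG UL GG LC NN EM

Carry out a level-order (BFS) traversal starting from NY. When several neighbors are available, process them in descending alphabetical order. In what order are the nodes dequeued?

Visit NY; enqueue ZC, WE, UV, HF, AC → queue [ZC, WE, UV, HF, AC]
Visit ZC; enqueue UL, NN, LC, GG, EM, DG → queue [WE, UV, HF, AC, UL, NN, LC, GG, EM, DG]
Visit WE; enqueue US, RG → queue [UV, HF, AC, UL, NN, LC, GG, EM, DG, US, RG]
Visit UV → queue [HF, AC, UL, NN, LC, GG, EM, DG, US, RG]
Visit HF → queue [AC, UL, NN, LC, GG, EM, DG, US, RG]
Visit AC; enqueue AD → queue [UL, NN, LC, GG, EM, DG, US, RG, AD]
Visit UL → queue [NN, LC, GG, EM, DG, US, RG, AD]
Visit NN; enqueue SP, QO, AL → queue [LC, GG, EM, DG, US, RG, AD, SP, QO, AL]
Visit LC → queue [GG, EM, DG, US, RG, AD, SP, QO, AL]
Visit GG → queue [EM, DG, US, RG, AD, SP, QO, AL]
Visit EM; enqueue XM, OV → queue [DG, US, RG, AD, SP, QO, AL, XM, OV]
Visit DG → queue [US, RG, AD, SP, QO, AL, XM, OV]
Visit US → queue [RG, AD, SP, QO, AL, XM, OV]
Visit RG → queue [AD, SP, QO, AL, XM, OV]
Visit AD → queue [SP, QO, AL, XM, OV]
Visit SP → queue [QO, AL, XM, OV]
Visit QO → queue [AL, XM, OV]
Visit AL → queue [XM, OV]
Visit XM → queue [OV]
Visit OV → queue []

NY ZC WE UV HF AC UL NN LC GG EM DG US RG AD SP QO AL XM OV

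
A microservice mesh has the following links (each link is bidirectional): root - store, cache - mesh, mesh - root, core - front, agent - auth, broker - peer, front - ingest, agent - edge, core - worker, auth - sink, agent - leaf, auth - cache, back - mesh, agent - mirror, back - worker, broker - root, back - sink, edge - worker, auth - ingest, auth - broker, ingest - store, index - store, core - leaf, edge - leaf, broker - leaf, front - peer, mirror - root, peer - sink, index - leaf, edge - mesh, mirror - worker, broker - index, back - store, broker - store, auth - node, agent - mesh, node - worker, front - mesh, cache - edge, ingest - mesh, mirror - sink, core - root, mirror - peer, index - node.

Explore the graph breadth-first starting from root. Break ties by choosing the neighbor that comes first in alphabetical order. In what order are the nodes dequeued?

root, broker, core, mesh, mirror, store, auth, index, leaf, peer, front, worker, agent, back, cache, edge, ingest, sink, node

Visit root; enqueue broker, core, mesh, mirror, store → queue [broker, core, mesh, mirror, store]
Visit broker; enqueue auth, index, leaf, peer → queue [core, mesh, mirror, store, auth, index, leaf, peer]
Visit core; enqueue front, worker → queue [mesh, mirror, store, auth, index, leaf, peer, front, worker]
Visit mesh; enqueue agent, back, cache, edge, ingest → queue [mirror, store, auth, index, leaf, peer, front, worker, agent, back, cache, edge, ingest]
Visit mirror; enqueue sink → queue [store, auth, index, leaf, peer, front, worker, agent, back, cache, edge, ingest, sink]
Visit store → queue [auth, index, leaf, peer, front, worker, agent, back, cache, edge, ingest, sink]
Visit auth; enqueue node → queue [index, leaf, peer, front, worker, agent, back, cache, edge, ingest, sink, node]
Visit index → queue [leaf, peer, front, worker, agent, back, cache, edge, ingest, sink, node]
Visit leaf → queue [peer, front, worker, agent, back, cache, edge, ingest, sink, node]
Visit peer → queue [front, worker, agent, back, cache, edge, ingest, sink, node]
Visit front → queue [worker, agent, back, cache, edge, ingest, sink, node]
Visit worker → queue [agent, back, cache, edge, ingest, sink, node]
Visit agent → queue [back, cache, edge, ingest, sink, node]
Visit back → queue [cache, edge, ingest, sink, node]
Visit cache → queue [edge, ingest, sink, node]
Visit edge → queue [ingest, sink, node]
Visit ingest → queue [sink, node]
Visit sink → queue [node]
Visit node → queue []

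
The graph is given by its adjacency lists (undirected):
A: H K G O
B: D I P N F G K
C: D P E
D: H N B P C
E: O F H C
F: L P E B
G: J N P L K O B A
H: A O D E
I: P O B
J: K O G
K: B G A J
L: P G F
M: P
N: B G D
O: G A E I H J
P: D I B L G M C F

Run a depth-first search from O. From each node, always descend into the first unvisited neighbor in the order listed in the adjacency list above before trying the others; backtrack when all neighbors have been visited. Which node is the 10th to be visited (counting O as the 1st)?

F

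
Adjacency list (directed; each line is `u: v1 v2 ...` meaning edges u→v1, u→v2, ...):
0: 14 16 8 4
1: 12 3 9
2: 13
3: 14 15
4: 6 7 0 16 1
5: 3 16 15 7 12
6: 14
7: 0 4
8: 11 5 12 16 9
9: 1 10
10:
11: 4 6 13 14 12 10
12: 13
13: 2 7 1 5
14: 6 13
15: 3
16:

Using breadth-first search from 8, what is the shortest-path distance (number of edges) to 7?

2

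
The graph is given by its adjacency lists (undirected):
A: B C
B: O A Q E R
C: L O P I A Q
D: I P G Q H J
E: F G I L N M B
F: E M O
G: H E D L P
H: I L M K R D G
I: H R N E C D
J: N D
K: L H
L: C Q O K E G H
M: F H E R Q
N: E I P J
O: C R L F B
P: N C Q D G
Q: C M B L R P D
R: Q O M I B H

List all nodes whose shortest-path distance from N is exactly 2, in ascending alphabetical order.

B, C, D, F, G, H, L, M, Q, R

Level 0: N
Level 1: E, I, J, P
Level 2: B, C, D, F, G, H, L, M, Q, R
Level 3: A, K, O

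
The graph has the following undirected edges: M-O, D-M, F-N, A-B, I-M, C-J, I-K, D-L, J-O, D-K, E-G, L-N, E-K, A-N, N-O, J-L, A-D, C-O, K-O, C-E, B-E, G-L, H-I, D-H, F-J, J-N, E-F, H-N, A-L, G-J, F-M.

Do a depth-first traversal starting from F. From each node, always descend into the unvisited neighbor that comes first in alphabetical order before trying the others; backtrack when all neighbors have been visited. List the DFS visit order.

Visit F
F → E
E → B
B → A
A → D
D → H
H → I
I → K
K → O
O → C
C → J
J → G
G → L
L → N
O → M

F -> E -> B -> A -> D -> H -> I -> K -> O -> C -> J -> G -> L -> N -> M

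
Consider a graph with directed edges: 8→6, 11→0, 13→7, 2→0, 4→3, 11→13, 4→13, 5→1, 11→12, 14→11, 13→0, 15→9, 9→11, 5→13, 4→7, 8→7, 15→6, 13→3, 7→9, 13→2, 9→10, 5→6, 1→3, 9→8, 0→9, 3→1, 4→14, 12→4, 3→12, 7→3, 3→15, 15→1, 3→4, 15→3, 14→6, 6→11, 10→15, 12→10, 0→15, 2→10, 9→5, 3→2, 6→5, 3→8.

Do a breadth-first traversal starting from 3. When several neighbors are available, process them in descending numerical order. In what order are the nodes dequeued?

3, 15, 12, 8, 4, 2, 1, 9, 6, 10, 7, 14, 13, 0, 11, 5

Visit 3; enqueue 15, 12, 8, 4, 2, 1 → queue [15, 12, 8, 4, 2, 1]
Visit 15; enqueue 9, 6 → queue [12, 8, 4, 2, 1, 9, 6]
Visit 12; enqueue 10 → queue [8, 4, 2, 1, 9, 6, 10]
Visit 8; enqueue 7 → queue [4, 2, 1, 9, 6, 10, 7]
Visit 4; enqueue 14, 13 → queue [2, 1, 9, 6, 10, 7, 14, 13]
Visit 2; enqueue 0 → queue [1, 9, 6, 10, 7, 14, 13, 0]
Visit 1 → queue [9, 6, 10, 7, 14, 13, 0]
Visit 9; enqueue 11, 5 → queue [6, 10, 7, 14, 13, 0, 11, 5]
Visit 6 → queue [10, 7, 14, 13, 0, 11, 5]
Visit 10 → queue [7, 14, 13, 0, 11, 5]
Visit 7 → queue [14, 13, 0, 11, 5]
Visit 14 → queue [13, 0, 11, 5]
Visit 13 → queue [0, 11, 5]
Visit 0 → queue [11, 5]
Visit 11 → queue [5]
Visit 5 → queue []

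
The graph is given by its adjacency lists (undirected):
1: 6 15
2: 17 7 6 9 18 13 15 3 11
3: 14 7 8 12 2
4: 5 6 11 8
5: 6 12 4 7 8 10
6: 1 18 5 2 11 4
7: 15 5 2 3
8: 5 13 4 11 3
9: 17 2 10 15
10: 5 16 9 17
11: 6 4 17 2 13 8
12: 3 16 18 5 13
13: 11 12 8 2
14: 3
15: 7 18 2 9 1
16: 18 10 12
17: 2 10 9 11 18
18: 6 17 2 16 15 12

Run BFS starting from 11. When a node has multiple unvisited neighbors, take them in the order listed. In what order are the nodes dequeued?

Visit 11; enqueue 6, 4, 17, 2, 13, 8 → queue [6, 4, 17, 2, 13, 8]
Visit 6; enqueue 1, 18, 5 → queue [4, 17, 2, 13, 8, 1, 18, 5]
Visit 4 → queue [17, 2, 13, 8, 1, 18, 5]
Visit 17; enqueue 10, 9 → queue [2, 13, 8, 1, 18, 5, 10, 9]
Visit 2; enqueue 7, 15, 3 → queue [13, 8, 1, 18, 5, 10, 9, 7, 15, 3]
Visit 13; enqueue 12 → queue [8, 1, 18, 5, 10, 9, 7, 15, 3, 12]
Visit 8 → queue [1, 18, 5, 10, 9, 7, 15, 3, 12]
Visit 1 → queue [18, 5, 10, 9, 7, 15, 3, 12]
Visit 18; enqueue 16 → queue [5, 10, 9, 7, 15, 3, 12, 16]
Visit 5 → queue [10, 9, 7, 15, 3, 12, 16]
Visit 10 → queue [9, 7, 15, 3, 12, 16]
Visit 9 → queue [7, 15, 3, 12, 16]
Visit 7 → queue [15, 3, 12, 16]
Visit 15 → queue [3, 12, 16]
Visit 3; enqueue 14 → queue [12, 16, 14]
Visit 12 → queue [16, 14]
Visit 16 → queue [14]
Visit 14 → queue []

11, 6, 4, 17, 2, 13, 8, 1, 18, 5, 10, 9, 7, 15, 3, 12, 16, 14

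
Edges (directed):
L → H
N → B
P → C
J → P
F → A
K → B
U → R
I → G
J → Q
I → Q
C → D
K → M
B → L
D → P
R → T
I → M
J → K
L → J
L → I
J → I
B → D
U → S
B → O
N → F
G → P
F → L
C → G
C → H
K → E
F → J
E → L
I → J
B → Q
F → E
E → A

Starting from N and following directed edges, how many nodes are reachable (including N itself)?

BFS from N visits: N, F, B, L, J, E, A, Q, O, D, I, H, P, K, M, G, C
Reachable nodes: 17 of 21 total.

17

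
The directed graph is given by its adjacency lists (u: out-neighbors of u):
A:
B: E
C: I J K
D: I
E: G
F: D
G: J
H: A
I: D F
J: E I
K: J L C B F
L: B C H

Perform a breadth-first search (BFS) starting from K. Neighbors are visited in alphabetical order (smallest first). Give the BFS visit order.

K -> B -> C -> F -> J -> L -> E -> I -> D -> H -> G -> A

Visit K; enqueue B, C, F, J, L → queue [B, C, F, J, L]
Visit B; enqueue E → queue [C, F, J, L, E]
Visit C; enqueue I → queue [F, J, L, E, I]
Visit F; enqueue D → queue [J, L, E, I, D]
Visit J → queue [L, E, I, D]
Visit L; enqueue H → queue [E, I, D, H]
Visit E; enqueue G → queue [I, D, H, G]
Visit I → queue [D, H, G]
Visit D → queue [H, G]
Visit H; enqueue A → queue [G, A]
Visit G → queue [A]
Visit A → queue []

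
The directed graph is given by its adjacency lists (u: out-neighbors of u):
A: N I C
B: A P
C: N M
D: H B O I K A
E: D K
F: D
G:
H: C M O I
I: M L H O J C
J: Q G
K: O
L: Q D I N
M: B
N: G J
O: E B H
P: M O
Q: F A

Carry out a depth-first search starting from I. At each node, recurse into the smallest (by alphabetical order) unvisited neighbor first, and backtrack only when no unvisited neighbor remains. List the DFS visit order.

I -> C -> M -> B -> A -> N -> G -> J -> Q -> F -> D -> H -> O -> E -> K -> P -> L

Visit I
I → C
C → M
M → B
B → A
A → N
N → G
N → J
J → Q
Q → F
F → D
D → H
H → O
O → E
E → K
B → P
I → L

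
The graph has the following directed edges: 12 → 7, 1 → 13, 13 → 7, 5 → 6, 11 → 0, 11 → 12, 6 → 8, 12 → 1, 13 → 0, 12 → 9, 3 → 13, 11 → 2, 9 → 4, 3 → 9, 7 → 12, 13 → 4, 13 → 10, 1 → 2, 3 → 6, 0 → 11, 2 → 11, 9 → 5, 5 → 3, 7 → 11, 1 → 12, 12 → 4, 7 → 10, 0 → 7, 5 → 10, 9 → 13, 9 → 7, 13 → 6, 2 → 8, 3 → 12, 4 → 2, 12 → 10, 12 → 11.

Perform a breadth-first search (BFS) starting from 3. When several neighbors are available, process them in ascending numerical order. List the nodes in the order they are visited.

Visit 3; enqueue 6, 9, 12, 13 → queue [6, 9, 12, 13]
Visit 6; enqueue 8 → queue [9, 12, 13, 8]
Visit 9; enqueue 4, 5, 7 → queue [12, 13, 8, 4, 5, 7]
Visit 12; enqueue 1, 10, 11 → queue [13, 8, 4, 5, 7, 1, 10, 11]
Visit 13; enqueue 0 → queue [8, 4, 5, 7, 1, 10, 11, 0]
Visit 8 → queue [4, 5, 7, 1, 10, 11, 0]
Visit 4; enqueue 2 → queue [5, 7, 1, 10, 11, 0, 2]
Visit 5 → queue [7, 1, 10, 11, 0, 2]
Visit 7 → queue [1, 10, 11, 0, 2]
Visit 1 → queue [10, 11, 0, 2]
Visit 10 → queue [11, 0, 2]
Visit 11 → queue [0, 2]
Visit 0 → queue [2]
Visit 2 → queue []

3 → 6 → 9 → 12 → 13 → 8 → 4 → 5 → 7 → 1 → 10 → 11 → 0 → 2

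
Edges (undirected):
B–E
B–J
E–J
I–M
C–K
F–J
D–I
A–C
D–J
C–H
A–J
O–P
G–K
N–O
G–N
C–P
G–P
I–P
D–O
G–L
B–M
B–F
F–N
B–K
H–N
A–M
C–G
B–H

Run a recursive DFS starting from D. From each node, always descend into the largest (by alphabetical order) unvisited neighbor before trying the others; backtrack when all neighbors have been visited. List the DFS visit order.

D, O, P, I, M, B, K, G, N, H, C, A, J, F, E, L

Visit D
D → O
O → P
P → I
I → M
M → B
B → K
K → G
G → N
N → H
H → C
C → A
A → J
J → F
J → E
G → L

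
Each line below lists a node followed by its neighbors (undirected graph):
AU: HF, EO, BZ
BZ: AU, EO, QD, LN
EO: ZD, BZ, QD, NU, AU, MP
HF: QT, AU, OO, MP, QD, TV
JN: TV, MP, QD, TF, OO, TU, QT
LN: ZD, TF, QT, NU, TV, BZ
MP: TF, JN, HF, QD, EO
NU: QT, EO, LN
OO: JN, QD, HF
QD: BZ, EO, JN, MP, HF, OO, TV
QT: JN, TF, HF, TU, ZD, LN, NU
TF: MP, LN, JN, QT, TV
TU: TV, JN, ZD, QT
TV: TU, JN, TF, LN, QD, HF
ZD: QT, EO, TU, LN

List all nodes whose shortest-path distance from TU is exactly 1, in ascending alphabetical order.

Level 0: TU
Level 1: JN, QT, TV, ZD
Level 2: EO, HF, LN, MP, NU, OO, QD, TF
Level 3: AU, BZ

JN, QT, TV, ZD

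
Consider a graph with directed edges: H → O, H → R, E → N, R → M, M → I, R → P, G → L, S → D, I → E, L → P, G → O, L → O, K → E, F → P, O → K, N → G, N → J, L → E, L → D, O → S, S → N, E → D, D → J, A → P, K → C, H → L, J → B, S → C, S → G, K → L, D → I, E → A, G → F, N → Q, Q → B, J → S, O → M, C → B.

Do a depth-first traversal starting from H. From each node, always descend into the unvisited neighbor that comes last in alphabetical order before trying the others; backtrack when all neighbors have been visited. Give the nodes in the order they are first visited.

Visit H
H → R
R → P
R → M
M → I
I → E
E → N
N → Q
Q → B
N → J
J → S
S → G
G → O
O → K
K → L
L → D
K → C
G → F
E → A

H R P M I E N Q B J S G O K L D C F A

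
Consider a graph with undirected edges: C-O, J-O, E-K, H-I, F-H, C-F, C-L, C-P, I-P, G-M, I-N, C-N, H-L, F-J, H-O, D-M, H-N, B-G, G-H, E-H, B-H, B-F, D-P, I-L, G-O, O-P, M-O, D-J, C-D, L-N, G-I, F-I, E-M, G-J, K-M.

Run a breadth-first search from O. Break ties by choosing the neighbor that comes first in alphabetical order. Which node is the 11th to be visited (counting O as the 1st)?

Visit O; enqueue C, G, H, J, M, P → queue [C, G, H, J, M, P]
Visit C; enqueue D, F, L, N → queue [G, H, J, M, P, D, F, L, N]
Visit G; enqueue B, I → queue [H, J, M, P, D, F, L, N, B, I]
Visit H; enqueue E → queue [J, M, P, D, F, L, N, B, I, E]
Visit J → queue [M, P, D, F, L, N, B, I, E]
Visit M; enqueue K → queue [P, D, F, L, N, B, I, E, K]
Visit P → queue [D, F, L, N, B, I, E, K]
Visit D → queue [F, L, N, B, I, E, K]
Visit F → queue [L, N, B, I, E, K]
Visit L → queue [N, B, I, E, K]
Visit N → queue [B, I, E, K]
Visit B → queue [I, E, K]
Visit I → queue [E, K]
Visit E → queue [K]
Visit K → queue []

Visit order: O, C, G, H, J, M, P, D, F, L, N, B, I, E, K

N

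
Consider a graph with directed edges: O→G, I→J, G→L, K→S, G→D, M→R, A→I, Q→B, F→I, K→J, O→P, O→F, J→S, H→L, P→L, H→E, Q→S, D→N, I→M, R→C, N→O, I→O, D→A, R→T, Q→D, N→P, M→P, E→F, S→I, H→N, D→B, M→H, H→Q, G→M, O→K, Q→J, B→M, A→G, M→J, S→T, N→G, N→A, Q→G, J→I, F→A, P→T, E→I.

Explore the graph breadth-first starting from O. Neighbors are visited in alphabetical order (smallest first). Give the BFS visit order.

Visit O; enqueue F, G, K, P → queue [F, G, K, P]
Visit F; enqueue A, I → queue [G, K, P, A, I]
Visit G; enqueue D, L, M → queue [K, P, A, I, D, L, M]
Visit K; enqueue J, S → queue [P, A, I, D, L, M, J, S]
Visit P; enqueue T → queue [A, I, D, L, M, J, S, T]
Visit A → queue [I, D, L, M, J, S, T]
Visit I → queue [D, L, M, J, S, T]
Visit D; enqueue B, N → queue [L, M, J, S, T, B, N]
Visit L → queue [M, J, S, T, B, N]
Visit M; enqueue H, R → queue [J, S, T, B, N, H, R]
Visit J → queue [S, T, B, N, H, R]
Visit S → queue [T, B, N, H, R]
Visit T → queue [B, N, H, R]
Visit B → queue [N, H, R]
Visit N → queue [H, R]
Visit H; enqueue E, Q → queue [R, E, Q]
Visit R; enqueue C → queue [E, Q, C]
Visit E → queue [Q, C]
Visit Q → queue [C]
Visit C → queue []

O -> F -> G -> K -> P -> A -> I -> D -> L -> M -> J -> S -> T -> B -> N -> H -> R -> E -> Q -> C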